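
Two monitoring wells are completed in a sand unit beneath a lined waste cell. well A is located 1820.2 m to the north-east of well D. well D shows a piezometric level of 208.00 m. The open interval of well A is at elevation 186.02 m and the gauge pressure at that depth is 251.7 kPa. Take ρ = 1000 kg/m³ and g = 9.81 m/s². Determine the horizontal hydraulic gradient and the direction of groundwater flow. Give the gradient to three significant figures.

Total head at well D: h = 208.00 m (water level in the piezometer is the total head).
Pressure head at well A: ψ = P/(ρg) = 251.7×1000 / (1000 × 9.81) = 25.66 m.
Total head at well A: h = z + ψ = 186.02 + 25.66 = 211.68 m.
Head difference: h(well D) − h(well A) = 208.00 − 211.68 = -3.68 m.
Hydraulic gradient: i = |Δh| / L = 3.68 / 1820.2 = 0.00202.
Flow is from higher to lower head: from well A toward well D, i.e. toward the south-west.

i ≈ 0.00202; groundwater flows toward the south-west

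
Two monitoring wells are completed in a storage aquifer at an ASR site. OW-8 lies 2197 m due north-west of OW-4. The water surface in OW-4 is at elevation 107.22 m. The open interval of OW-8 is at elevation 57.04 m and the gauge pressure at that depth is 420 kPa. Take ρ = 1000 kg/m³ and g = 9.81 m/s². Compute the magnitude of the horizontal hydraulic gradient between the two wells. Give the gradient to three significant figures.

Total head at OW-4: h = 107.22 m (water level in the piezometer is the total head).
Pressure head at OW-8: ψ = P/(ρg) = 420×1000 / (1000 × 9.81) = 42.81 m.
Total head at OW-8: h = z + ψ = 57.04 + 42.81 = 99.85 m.
Head difference: h(OW-4) − h(OW-8) = 107.22 − 99.85 = 7.37 m.
Hydraulic gradient: i = |Δh| / L = 7.37 / 2197 = 0.00335.

i ≈ 0.00335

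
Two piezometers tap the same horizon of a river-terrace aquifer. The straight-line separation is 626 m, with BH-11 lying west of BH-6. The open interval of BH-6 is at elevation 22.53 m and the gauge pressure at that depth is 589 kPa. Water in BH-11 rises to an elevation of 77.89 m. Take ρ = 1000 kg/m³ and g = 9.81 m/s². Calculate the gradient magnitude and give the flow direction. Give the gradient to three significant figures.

Pressure head at BH-6: ψ = P/(ρg) = 589×1000 / (1000 × 9.81) = 60.04 m.
Total head at BH-6: h = z + ψ = 22.53 + 60.04 = 82.57 m.
Total head at BH-11: h = 77.89 m (water level in the piezometer is the total head).
Head difference: h(BH-6) − h(BH-11) = 82.57 − 77.89 = 4.68 m.
Hydraulic gradient: i = |Δh| / L = 4.68 / 626 = 0.00748.
Flow is from higher to lower head: from BH-6 toward BH-11, i.e. toward the west.

i ≈ 0.00748; groundwater flows toward the west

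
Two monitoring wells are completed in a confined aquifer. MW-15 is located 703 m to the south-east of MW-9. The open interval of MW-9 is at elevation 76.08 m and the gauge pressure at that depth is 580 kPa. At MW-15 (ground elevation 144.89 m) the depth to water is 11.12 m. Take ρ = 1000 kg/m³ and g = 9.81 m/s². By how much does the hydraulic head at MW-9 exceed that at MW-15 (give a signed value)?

Δh ≈ 1.43 m

Pressure head at MW-9: ψ = P/(ρg) = 580×1000 / (1000 × 9.81) = 59.12 m.
Total head at MW-9: h = z + ψ = 76.08 + 59.12 = 135.20 m.
Total head at MW-15: h = 144.89 − 11.12 = 133.77 m.
Head difference: h(MW-9) − h(MW-15) = 135.20 − 133.77 = 1.43 m.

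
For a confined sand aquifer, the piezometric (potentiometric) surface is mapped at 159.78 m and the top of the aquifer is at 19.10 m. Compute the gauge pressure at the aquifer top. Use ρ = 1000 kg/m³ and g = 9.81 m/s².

P ≈ 1380 kPa

Pressure head at the aquifer top: ψ = h − z = 159.78 − 19.10 = 140.68 m.
P = ρgψ = 1000 × 9.81 × 140.68 = 1380071 Pa ≈ 1380 kPa.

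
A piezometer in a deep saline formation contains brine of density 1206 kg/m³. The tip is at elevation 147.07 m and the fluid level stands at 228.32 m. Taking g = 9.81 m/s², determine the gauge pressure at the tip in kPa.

P ≈ 961 kPa

Pressure head ψ = h − z = 228.32 − 147.07 = 81.25 m.
P = ρgψ = 1206 × 9.81 × 81.25 = 961257 Pa ≈ 961 kPa.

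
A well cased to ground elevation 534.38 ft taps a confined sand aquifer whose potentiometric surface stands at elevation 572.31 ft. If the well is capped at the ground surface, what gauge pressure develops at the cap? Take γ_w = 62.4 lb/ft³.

Head above the cap: Δh = 572.31 − 534.38 = 37.93 ft.
P = γΔh/144 = 62.4 × 37.93 / 144 = 16.4 psi.

P ≈ 16.4 psi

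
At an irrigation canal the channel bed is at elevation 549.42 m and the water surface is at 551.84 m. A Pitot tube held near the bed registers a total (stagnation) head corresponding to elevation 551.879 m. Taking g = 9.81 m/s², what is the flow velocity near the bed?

Near the bed, under hydrostatic conditions, the piezometric head (z + ψ) equals the free-surface elevation, 551.84 m.
Velocity head = total − piezometric = 551.879 − 551.84 = 0.039 m.
v = √(2g·h_v) = √(2 × 9.81 × 0.039) = 0.875 m/s.

v ≈ 0.875 m/s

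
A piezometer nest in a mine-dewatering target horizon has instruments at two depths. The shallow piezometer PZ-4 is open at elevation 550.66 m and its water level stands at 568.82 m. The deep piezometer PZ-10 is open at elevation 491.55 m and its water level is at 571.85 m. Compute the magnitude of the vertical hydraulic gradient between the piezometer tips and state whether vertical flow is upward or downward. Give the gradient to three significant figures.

Total head at PZ-4: h = 568.82 m (water level in the standpipe).
Total head at PZ-10: h = 571.85 m.
Δh = h(PZ-4) − h(PZ-10) = 568.82 − 571.85 = -3.03 m.
Vertical separation Δz = 550.66 − 491.55 = 59.11 m.
|i_v| = |Δh| / Δz = 3.03 / 59.11 = 0.0513.
Head is higher in the deep piezometer, so vertical flow is upward (discharge condition).

|i_v| ≈ 0.0513; vertical flow is upward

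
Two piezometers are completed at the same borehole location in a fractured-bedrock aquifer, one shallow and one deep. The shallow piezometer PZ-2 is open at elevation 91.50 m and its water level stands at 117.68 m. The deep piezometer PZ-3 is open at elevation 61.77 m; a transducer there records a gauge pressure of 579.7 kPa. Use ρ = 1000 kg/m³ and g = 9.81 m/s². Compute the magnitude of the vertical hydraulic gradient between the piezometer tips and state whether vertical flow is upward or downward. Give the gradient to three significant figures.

|i_v| ≈ 0.107; vertical flow is upward

Total head at PZ-2: h = 117.68 m (water level in the standpipe).
Pressure head at PZ-3: ψ = P/(ρg) = 579.7×1000 / (1000 × 9.81) = 59.09 m.
Total head at PZ-3: h = z + ψ = 61.77 + 59.09 = 120.86 m.
Δh = h(PZ-2) − h(PZ-3) = 117.68 − 120.86 = -3.18 m.
Vertical separation Δz = 91.50 − 61.77 = 29.73 m.
|i_v| = |Δh| / Δz = 3.18 / 29.73 = 0.107.
Head is higher in the deep piezometer, so vertical flow is upward (discharge condition).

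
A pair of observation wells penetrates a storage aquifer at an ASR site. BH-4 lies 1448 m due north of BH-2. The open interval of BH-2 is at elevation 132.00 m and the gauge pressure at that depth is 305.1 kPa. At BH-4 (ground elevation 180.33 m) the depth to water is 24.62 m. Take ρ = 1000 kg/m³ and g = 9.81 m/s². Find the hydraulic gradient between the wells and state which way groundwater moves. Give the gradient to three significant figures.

i ≈ 0.00510; groundwater flows toward the north

Pressure head at BH-2: ψ = P/(ρg) = 305.1×1000 / (1000 × 9.81) = 31.10 m.
Total head at BH-2: h = z + ψ = 132.00 + 31.10 = 163.10 m.
Total head at BH-4: h = 180.33 − 24.62 = 155.71 m.
Head difference: h(BH-2) − h(BH-4) = 163.10 − 155.71 = 7.39 m.
Hydraulic gradient: i = |Δh| / L = 7.39 / 1448 = 0.00510.
Flow is from higher to lower head: from BH-2 toward BH-4, i.e. toward the north.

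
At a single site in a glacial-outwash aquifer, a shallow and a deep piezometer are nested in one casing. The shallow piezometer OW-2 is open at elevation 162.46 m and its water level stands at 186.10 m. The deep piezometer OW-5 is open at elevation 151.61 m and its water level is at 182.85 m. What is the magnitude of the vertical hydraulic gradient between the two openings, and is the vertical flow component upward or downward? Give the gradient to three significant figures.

|i_v| ≈ 0.300; vertical flow is downward

Total head at OW-2: h = 186.10 m (water level in the standpipe).
Total head at OW-5: h = 182.85 m.
Δh = h(OW-2) − h(OW-5) = 186.10 − 182.85 = 3.25 m.
Vertical separation Δz = 162.46 − 151.61 = 10.85 m.
|i_v| = |Δh| / Δz = 3.25 / 10.85 = 0.300.
Head is higher in the shallow piezometer, so vertical flow is downward (recharge condition).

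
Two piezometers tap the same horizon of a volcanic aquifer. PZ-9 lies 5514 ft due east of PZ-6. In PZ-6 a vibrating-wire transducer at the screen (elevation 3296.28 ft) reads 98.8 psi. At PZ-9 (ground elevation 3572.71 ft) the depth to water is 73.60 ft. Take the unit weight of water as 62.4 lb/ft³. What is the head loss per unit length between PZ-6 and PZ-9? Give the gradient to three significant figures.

Pressure head at PZ-6: ψ = 144·P/γ = 144 × 98.8 / 62.4 = 228.00 ft.
Total head at PZ-6: h = z + ψ = 3296.28 + 228.00 = 3524.28 ft.
Total head at PZ-9: h = 3572.71 − 73.60 = 3499.11 ft.
Head difference: h(PZ-6) − h(PZ-9) = 3524.28 − 3499.11 = 25.17 ft.
Hydraulic gradient: i = |Δh| / L = 25.17 / 5514 = 0.00456.

i ≈ 0.00456 ft/ft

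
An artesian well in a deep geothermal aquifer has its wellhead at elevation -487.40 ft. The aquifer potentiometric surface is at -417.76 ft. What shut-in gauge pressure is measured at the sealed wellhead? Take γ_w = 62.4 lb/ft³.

P ≈ 30.2 psi

Head above the cap: Δh = -417.76 − (-487.40) = 69.64 ft.
P = γΔh/144 = 62.4 × 69.64 / 144 = 30.2 psi.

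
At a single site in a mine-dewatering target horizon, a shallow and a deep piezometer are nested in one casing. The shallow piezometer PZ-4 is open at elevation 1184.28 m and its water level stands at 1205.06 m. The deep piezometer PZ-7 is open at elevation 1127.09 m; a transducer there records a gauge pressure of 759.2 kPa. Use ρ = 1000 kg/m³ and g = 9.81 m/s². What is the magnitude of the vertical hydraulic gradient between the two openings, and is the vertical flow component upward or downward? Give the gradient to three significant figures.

|i_v| ≈ 0.0101; vertical flow is downward

Total head at PZ-4: h = 1205.06 m (water level in the standpipe).
Pressure head at PZ-7: ψ = P/(ρg) = 759.2×1000 / (1000 × 9.81) = 77.39 m.
Total head at PZ-7: h = z + ψ = 1127.09 + 77.39 = 1204.48 m.
Δh = h(PZ-4) − h(PZ-7) = 1205.06 − 1204.48 = 0.58 m.
Vertical separation Δz = 1184.28 − 1127.09 = 57.19 m.
|i_v| = |Δh| / Δz = 0.58 / 57.19 = 0.0101.
Head is higher in the shallow piezometer, so vertical flow is downward (recharge condition).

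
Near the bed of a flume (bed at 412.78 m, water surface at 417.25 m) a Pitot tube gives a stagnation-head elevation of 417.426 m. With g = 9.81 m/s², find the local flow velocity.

v ≈ 1.86 m/s

Near the bed, under hydrostatic conditions, the piezometric head (z + ψ) equals the free-surface elevation, 417.25 m.
Velocity head = total − piezometric = 417.426 − 417.25 = 0.176 m.
v = √(2g·h_v) = √(2 × 9.81 × 0.176) = 1.86 m/s.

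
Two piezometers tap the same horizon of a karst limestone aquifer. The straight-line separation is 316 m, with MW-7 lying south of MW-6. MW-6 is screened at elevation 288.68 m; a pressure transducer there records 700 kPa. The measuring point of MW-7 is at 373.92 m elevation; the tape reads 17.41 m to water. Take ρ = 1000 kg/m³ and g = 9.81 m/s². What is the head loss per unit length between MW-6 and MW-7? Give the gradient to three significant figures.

i ≈ 0.0112 m/m

Pressure head at MW-6: ψ = P/(ρg) = 700×1000 / (1000 × 9.81) = 71.36 m.
Total head at MW-6: h = z + ψ = 288.68 + 71.36 = 360.04 m.
Total head at MW-7: h = 373.92 − 17.41 = 356.51 m.
Head difference: h(MW-6) − h(MW-7) = 360.04 − 356.51 = 3.53 m.
Hydraulic gradient: i = |Δh| / L = 3.53 / 316 = 0.0112.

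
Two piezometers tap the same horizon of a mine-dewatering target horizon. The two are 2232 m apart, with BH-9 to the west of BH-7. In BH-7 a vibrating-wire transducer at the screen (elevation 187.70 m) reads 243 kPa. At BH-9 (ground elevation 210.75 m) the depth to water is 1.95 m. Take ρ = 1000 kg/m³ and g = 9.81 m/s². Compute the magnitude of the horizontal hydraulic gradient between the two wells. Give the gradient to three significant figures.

Pressure head at BH-7: ψ = P/(ρg) = 243×1000 / (1000 × 9.81) = 24.77 m.
Total head at BH-7: h = z + ψ = 187.70 + 24.77 = 212.47 m.
Total head at BH-9: h = 210.75 − 1.95 = 208.80 m.
Head difference: h(BH-7) − h(BH-9) = 212.47 − 208.80 = 3.67 m.
Hydraulic gradient: i = |Δh| / L = 3.67 / 2232 = 0.00164.

i ≈ 0.00164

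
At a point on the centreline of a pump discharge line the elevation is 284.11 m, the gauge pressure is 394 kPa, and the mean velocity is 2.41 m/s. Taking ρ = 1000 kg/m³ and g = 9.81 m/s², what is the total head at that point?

h ≈ 324.57 m

Pressure head ψ = P/(ρg) = 394×1000 / (1000 × 9.81) = 40.16 m.
Velocity head = v²/(2g) = 2.41² / (2 × 9.81) = 0.296 m.
h = z + ψ + v²/(2g) = 284.11 + 40.16 + 0.296 = 324.57 m.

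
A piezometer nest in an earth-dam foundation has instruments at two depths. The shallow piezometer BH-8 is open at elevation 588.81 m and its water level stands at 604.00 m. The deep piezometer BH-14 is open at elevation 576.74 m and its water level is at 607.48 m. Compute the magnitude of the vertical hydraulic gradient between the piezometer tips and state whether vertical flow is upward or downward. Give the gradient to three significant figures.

Total head at BH-8: h = 604.00 m (water level in the standpipe).
Total head at BH-14: h = 607.48 m.
Δh = h(BH-8) − h(BH-14) = 604.00 − 607.48 = -3.48 m.
Vertical separation Δz = 588.81 − 576.74 = 12.07 m.
|i_v| = |Δh| / Δz = 3.48 / 12.07 = 0.288.
Head is higher in the deep piezometer, so vertical flow is upward (discharge condition).

|i_v| ≈ 0.288; vertical flow is upward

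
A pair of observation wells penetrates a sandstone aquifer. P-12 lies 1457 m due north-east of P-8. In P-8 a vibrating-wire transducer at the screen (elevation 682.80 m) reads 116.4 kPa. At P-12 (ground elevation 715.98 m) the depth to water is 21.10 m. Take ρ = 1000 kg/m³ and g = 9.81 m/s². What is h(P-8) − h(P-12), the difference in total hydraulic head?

Pressure head at P-8: ψ = P/(ρg) = 116.4×1000 / (1000 × 9.81) = 11.87 m.
Total head at P-8: h = z + ψ = 682.80 + 11.87 = 694.67 m.
Total head at P-12: h = 715.98 − 21.10 = 694.88 m.
Head difference: h(P-8) − h(P-12) = 694.67 − 694.88 = -0.21 m.

Δh ≈ -0.21 m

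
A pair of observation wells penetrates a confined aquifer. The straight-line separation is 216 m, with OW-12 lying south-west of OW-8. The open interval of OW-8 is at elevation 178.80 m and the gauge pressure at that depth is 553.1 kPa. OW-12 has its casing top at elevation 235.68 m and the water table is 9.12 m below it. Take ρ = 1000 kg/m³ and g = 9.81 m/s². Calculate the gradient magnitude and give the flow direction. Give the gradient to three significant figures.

i ≈ 0.0399; groundwater flows toward the south-west

Pressure head at OW-8: ψ = P/(ρg) = 553.1×1000 / (1000 × 9.81) = 56.38 m.
Total head at OW-8: h = z + ψ = 178.80 + 56.38 = 235.18 m.
Total head at OW-12: h = 235.68 − 9.12 = 226.56 m.
Head difference: h(OW-8) − h(OW-12) = 235.18 − 226.56 = 8.62 m.
Hydraulic gradient: i = |Δh| / L = 8.62 / 216 = 0.0399.
Flow is from higher to lower head: from OW-8 toward OW-12, i.e. toward the south-west.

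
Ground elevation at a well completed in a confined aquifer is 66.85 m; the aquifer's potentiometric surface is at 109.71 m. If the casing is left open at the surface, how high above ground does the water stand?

Water rises to the potentiometric surface, so the rise above ground = 109.71 − 66.85 = 42.86 m.

≈ 42.86 m above ground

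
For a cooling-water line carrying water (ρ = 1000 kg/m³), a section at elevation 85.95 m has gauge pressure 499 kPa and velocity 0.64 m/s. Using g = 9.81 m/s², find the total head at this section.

h ≈ 136.84 m

Pressure head ψ = P/(ρg) = 499×1000 / (1000 × 9.81) = 50.87 m.
Velocity head = v²/(2g) = 0.64² / (2 × 9.81) = 0.021 m.
h = z + ψ + v²/(2g) = 85.95 + 50.87 + 0.021 = 136.84 m.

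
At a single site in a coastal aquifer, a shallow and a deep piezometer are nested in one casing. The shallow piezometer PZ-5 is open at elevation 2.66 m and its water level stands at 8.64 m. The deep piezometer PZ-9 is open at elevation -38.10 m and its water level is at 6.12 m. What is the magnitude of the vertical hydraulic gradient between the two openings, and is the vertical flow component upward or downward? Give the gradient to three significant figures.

|i_v| ≈ 0.0618; vertical flow is downward

Total head at PZ-5: h = 8.64 m (water level in the standpipe).
Total head at PZ-9: h = 6.12 m.
Δh = h(PZ-5) − h(PZ-9) = 8.64 − 6.12 = 2.52 m.
Vertical separation Δz = 2.66 − (-38.10) = 40.76 m.
|i_v| = |Δh| / Δz = 2.52 / 40.76 = 0.0618.
Head is higher in the shallow piezometer, so vertical flow is downward (recharge condition).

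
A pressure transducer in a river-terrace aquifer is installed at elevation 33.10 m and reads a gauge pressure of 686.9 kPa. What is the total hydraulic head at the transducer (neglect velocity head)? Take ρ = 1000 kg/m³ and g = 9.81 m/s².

h ≈ 103.12 m

ψ = P/(ρg) = 686.9×1000 / (1000 × 9.81) = 70.02 m.
h = z + ψ = 33.10 + 70.02 = 103.12 m.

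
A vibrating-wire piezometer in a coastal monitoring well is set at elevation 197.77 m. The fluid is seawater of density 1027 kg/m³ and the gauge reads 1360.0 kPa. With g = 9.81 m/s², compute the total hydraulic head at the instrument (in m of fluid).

h ≈ 332.76 m

ψ = P/(ρg) = 1360.0×1000 / (1027 × 9.81) = 134.99 m.
h = z + ψ = 197.77 + 134.99 = 332.76 m.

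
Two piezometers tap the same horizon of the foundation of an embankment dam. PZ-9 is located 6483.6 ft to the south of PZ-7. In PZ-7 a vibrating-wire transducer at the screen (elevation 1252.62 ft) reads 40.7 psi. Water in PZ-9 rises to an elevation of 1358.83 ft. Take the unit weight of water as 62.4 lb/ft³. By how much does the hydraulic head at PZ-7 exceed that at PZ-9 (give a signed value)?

Δh ≈ -12.29 ft

Pressure head at PZ-7: ψ = 144·P/γ = 144 × 40.7 / 62.4 = 93.92 ft.
Total head at PZ-7: h = z + ψ = 1252.62 + 93.92 = 1346.54 ft.
Total head at PZ-9: h = 1358.83 ft (water level in the piezometer is the total head).
Head difference: h(PZ-7) − h(PZ-9) = 1346.54 − 1358.83 = -12.29 ft.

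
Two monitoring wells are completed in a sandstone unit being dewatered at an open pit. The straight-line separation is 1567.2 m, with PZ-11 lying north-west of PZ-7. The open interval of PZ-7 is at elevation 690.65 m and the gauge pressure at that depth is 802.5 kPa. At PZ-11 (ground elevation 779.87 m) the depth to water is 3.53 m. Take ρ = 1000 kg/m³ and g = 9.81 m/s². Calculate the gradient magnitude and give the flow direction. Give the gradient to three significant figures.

Pressure head at PZ-7: ψ = P/(ρg) = 802.5×1000 / (1000 × 9.81) = 81.80 m.
Total head at PZ-7: h = z + ψ = 690.65 + 81.80 = 772.45 m.
Total head at PZ-11: h = 779.87 − 3.53 = 776.34 m.
Head difference: h(PZ-7) − h(PZ-11) = 772.45 − 776.34 = -3.89 m.
Hydraulic gradient: i = |Δh| / L = 3.89 / 1567.2 = 0.00248.
Flow is from higher to lower head: from PZ-11 toward PZ-7, i.e. toward the south-east.

i ≈ 0.00248; groundwater flows toward the south-east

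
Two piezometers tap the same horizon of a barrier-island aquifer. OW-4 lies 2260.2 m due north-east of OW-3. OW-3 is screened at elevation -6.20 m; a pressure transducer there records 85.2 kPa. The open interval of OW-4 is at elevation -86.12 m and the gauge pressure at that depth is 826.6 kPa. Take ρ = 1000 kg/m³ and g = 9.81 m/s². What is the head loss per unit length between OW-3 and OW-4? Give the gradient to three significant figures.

Pressure head at OW-3: ψ = P/(ρg) = 85.2×1000 / (1000 × 9.81) = 8.69 m.
Total head at OW-3: h = z + ψ = -6.20 + 8.69 = 2.49 m.
Pressure head at OW-4: ψ = P/(ρg) = 826.6×1000 / (1000 × 9.81) = 84.26 m.
Total head at OW-4: h = z + ψ = -86.12 + 84.26 = -1.86 m.
Head difference: h(OW-3) − h(OW-4) = 2.49 − (-1.86) = 4.35 m.
Hydraulic gradient: i = |Δh| / L = 4.35 / 2260.2 = 0.00192.

i ≈ 0.00192 m/m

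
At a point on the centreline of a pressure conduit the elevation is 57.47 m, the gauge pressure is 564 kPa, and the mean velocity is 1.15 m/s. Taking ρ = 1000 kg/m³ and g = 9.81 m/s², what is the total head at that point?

Pressure head ψ = P/(ρg) = 564×1000 / (1000 × 9.81) = 57.49 m.
Velocity head = v²/(2g) = 1.15² / (2 × 9.81) = 0.067 m.
h = z + ψ + v²/(2g) = 57.47 + 57.49 + 0.067 = 115.03 m.

h ≈ 115.03 m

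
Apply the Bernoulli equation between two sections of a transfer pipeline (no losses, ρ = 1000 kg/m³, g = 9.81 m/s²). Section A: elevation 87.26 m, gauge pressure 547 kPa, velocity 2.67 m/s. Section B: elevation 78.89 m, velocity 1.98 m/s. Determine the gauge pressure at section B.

P₂ ≈ 631 kPa

Pressure head at A: ψ₁ = P₁/(ρg) = 547×1000 / (1000 × 9.81) = 55.76 m.
Velocity heads: v₁²/2g = 2.67²/19.62 = 0.363 m; v₂²/2g = 1.98²/19.62 = 0.200 m.
Total head H = z₁ + ψ₁ + v₁²/2g = 87.26 + 55.76 + 0.363 = 143.38 m.
ψ₂ = H − z₂ − v₂²/2g = 143.38 − 78.89 − 0.200 = 64.29 m.
P₂ = ρgψ₂ = 1000 × 9.81 × 64.29 ≈ 631 kPa.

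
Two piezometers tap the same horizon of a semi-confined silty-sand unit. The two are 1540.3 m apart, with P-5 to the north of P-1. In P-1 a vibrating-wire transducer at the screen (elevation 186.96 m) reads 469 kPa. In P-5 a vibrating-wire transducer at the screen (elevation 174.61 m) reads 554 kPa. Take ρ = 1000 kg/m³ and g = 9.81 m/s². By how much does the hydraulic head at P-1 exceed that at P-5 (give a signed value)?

Pressure head at P-1: ψ = P/(ρg) = 469×1000 / (1000 × 9.81) = 47.81 m.
Total head at P-1: h = z + ψ = 186.96 + 47.81 = 234.77 m.
Pressure head at P-5: ψ = P/(ρg) = 554×1000 / (1000 × 9.81) = 56.47 m.
Total head at P-5: h = z + ψ = 174.61 + 56.47 = 231.08 m.
Head difference: h(P-1) − h(P-5) = 234.77 − 231.08 = 3.69 m.

Δh ≈ 3.69 m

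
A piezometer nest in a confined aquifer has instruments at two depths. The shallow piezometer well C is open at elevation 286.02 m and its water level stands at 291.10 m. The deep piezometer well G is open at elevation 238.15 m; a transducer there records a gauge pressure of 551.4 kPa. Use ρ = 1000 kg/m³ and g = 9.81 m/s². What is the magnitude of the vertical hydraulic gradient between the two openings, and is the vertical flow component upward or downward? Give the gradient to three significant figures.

Total head at well C: h = 291.10 m (water level in the standpipe).
Pressure head at well G: ψ = P/(ρg) = 551.4×1000 / (1000 × 9.81) = 56.21 m.
Total head at well G: h = z + ψ = 238.15 + 56.21 = 294.36 m.
Δh = h(well C) − h(well G) = 291.10 − 294.36 = -3.26 m.
Vertical separation Δz = 286.02 − 238.15 = 47.87 m.
|i_v| = |Δh| / Δz = 3.26 / 47.87 = 0.0681.
Head is higher in the deep piezometer, so vertical flow is upward (discharge condition).

|i_v| ≈ 0.0681; vertical flow is upward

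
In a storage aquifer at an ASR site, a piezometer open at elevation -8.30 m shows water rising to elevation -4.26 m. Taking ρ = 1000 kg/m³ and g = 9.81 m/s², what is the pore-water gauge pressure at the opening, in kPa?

P ≈ 39.6 kPa

Pressure head ψ = h − z = -4.26 − (-8.30) = 4.04 m.
P = ρgψ = 1000 × 9.81 × 4.04 = 39632 Pa ≈ 39.6 kPa.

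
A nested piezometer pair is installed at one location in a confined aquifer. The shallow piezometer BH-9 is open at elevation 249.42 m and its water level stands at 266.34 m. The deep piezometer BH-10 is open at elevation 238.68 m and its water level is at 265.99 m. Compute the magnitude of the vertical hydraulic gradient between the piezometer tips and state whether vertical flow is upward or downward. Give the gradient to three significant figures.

Total head at BH-9: h = 266.34 m (water level in the standpipe).
Total head at BH-10: h = 265.99 m.
Δh = h(BH-9) − h(BH-10) = 266.34 − 265.99 = 0.35 m.
Vertical separation Δz = 249.42 − 238.68 = 10.74 m.
|i_v| = |Δh| / Δz = 0.35 / 10.74 = 0.0326.
Head is higher in the shallow piezometer, so vertical flow is downward (recharge condition).

|i_v| ≈ 0.0326; vertical flow is downward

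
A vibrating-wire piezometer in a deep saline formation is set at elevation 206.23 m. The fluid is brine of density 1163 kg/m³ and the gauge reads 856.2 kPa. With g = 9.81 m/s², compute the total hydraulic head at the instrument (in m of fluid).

ψ = P/(ρg) = 856.2×1000 / (1163 × 9.81) = 75.05 m.
h = z + ψ = 206.23 + 75.05 = 281.28 m.

h ≈ 281.28 m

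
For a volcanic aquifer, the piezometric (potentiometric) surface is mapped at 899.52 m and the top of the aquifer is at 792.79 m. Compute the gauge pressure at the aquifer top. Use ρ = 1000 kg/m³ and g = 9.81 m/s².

Pressure head at the aquifer top: ψ = h − z = 899.52 − 792.79 = 106.73 m.
P = ρgψ = 1000 × 9.81 × 106.73 = 1047021 Pa ≈ 1050 kPa.

P ≈ 1050 kPa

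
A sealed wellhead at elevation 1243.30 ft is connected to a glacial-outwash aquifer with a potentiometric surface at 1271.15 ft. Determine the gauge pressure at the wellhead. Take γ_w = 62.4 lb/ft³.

Head above the cap: Δh = 1271.15 − 1243.30 = 27.85 ft.
P = γΔh/144 = 62.4 × 27.85 / 144 = 12.1 psi.

P ≈ 12.1 psi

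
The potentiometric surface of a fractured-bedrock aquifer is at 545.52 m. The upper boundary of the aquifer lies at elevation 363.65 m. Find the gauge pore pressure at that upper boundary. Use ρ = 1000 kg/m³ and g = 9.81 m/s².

P ≈ 1780 kPa

Pressure head at the aquifer top: ψ = h − z = 545.52 − 363.65 = 181.87 m.
P = ρgψ = 1000 × 9.81 × 181.87 = 1784145 Pa ≈ 1780 kPa.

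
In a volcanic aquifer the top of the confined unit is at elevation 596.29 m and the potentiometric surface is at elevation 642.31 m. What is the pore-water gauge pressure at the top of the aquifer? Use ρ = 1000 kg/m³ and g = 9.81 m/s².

P ≈ 451 kPa

Pressure head at the aquifer top: ψ = h − z = 642.31 − 596.29 = 46.02 m.
P = ρgψ = 1000 × 9.81 × 46.02 = 451456 Pa ≈ 451 kPa.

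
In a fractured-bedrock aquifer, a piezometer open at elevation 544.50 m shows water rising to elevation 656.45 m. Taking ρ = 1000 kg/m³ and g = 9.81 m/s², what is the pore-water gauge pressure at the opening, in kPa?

Pressure head ψ = h − z = 656.45 − 544.50 = 111.95 m.
P = ρgψ = 1000 × 9.81 × 111.95 = 1098230 Pa ≈ 1100 kPa.

P ≈ 1100 kPa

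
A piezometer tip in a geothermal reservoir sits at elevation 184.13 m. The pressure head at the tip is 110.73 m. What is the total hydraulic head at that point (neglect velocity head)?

h ≈ 294.86 m

h = z + ψ = 184.13 + 110.73 = 294.86 m.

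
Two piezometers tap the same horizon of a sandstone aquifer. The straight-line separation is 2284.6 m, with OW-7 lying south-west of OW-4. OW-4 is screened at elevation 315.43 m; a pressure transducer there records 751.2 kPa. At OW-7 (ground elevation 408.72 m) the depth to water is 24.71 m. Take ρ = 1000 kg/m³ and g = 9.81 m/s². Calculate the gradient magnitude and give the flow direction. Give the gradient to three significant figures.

i ≈ 0.00350; groundwater flows toward the south-west

Pressure head at OW-4: ψ = P/(ρg) = 751.2×1000 / (1000 × 9.81) = 76.57 m.
Total head at OW-4: h = z + ψ = 315.43 + 76.57 = 392.00 m.
Total head at OW-7: h = 408.72 − 24.71 = 384.01 m.
Head difference: h(OW-4) − h(OW-7) = 392.00 − 384.01 = 7.99 m.
Hydraulic gradient: i = |Δh| / L = 7.99 / 2284.6 = 0.00350.
Flow is from higher to lower head: from OW-4 toward OW-7, i.e. toward the south-west.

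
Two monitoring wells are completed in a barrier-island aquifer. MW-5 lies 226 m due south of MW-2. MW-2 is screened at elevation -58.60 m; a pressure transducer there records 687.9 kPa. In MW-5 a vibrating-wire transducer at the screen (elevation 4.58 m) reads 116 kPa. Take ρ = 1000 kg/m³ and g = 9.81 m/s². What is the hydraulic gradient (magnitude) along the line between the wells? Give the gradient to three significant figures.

i ≈ 0.0216

Pressure head at MW-2: ψ = P/(ρg) = 687.9×1000 / (1000 × 9.81) = 70.12 m.
Total head at MW-2: h = z + ψ = -58.60 + 70.12 = 11.52 m.
Pressure head at MW-5: ψ = P/(ρg) = 116×1000 / (1000 × 9.81) = 11.82 m.
Total head at MW-5: h = z + ψ = 4.58 + 11.82 = 16.40 m.
Head difference: h(MW-2) − h(MW-5) = 11.52 − 16.40 = -4.88 m.
Hydraulic gradient: i = |Δh| / L = 4.88 / 226 = 0.0216.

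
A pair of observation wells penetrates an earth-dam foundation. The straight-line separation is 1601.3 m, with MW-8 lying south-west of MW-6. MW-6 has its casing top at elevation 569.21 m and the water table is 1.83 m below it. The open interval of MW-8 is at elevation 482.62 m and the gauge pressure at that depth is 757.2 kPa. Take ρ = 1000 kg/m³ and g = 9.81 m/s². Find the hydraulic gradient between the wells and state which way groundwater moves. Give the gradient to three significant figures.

Total head at MW-6: h = 569.21 − 1.83 = 567.38 m.
Pressure head at MW-8: ψ = P/(ρg) = 757.2×1000 / (1000 × 9.81) = 77.19 m.
Total head at MW-8: h = z + ψ = 482.62 + 77.19 = 559.81 m.
Head difference: h(MW-6) − h(MW-8) = 567.38 − 559.81 = 7.57 m.
Hydraulic gradient: i = |Δh| / L = 7.57 / 1601.3 = 0.00473.
Flow is from higher to lower head: from MW-6 toward MW-8, i.e. toward the south-west.

i ≈ 0.00473; groundwater flows toward the south-west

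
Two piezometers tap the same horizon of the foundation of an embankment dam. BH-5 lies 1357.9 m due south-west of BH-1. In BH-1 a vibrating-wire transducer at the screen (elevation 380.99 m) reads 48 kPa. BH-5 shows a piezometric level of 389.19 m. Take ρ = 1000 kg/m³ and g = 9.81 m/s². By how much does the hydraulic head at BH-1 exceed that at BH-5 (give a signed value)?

Pressure head at BH-1: ψ = P/(ρg) = 48×1000 / (1000 × 9.81) = 4.89 m.
Total head at BH-1: h = z + ψ = 380.99 + 4.89 = 385.88 m.
Total head at BH-5: h = 389.19 m (water level in the piezometer is the total head).
Head difference: h(BH-1) − h(BH-5) = 385.88 − 389.19 = -3.31 m.

Δh ≈ -3.31 m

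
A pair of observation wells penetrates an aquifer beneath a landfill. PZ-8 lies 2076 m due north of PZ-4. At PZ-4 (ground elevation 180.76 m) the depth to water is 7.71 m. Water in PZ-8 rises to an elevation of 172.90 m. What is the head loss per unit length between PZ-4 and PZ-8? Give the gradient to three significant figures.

i ≈ 0.0000723 m/m

Total head at PZ-4: h = 180.76 − 7.71 = 173.05 m.
Total head at PZ-8: h = 172.90 m (water level in the piezometer is the total head).
Head difference: h(PZ-4) − h(PZ-8) = 173.05 − 172.90 = 0.15 m.
Hydraulic gradient: i = |Δh| / L = 0.15 / 2076 = 0.0000723.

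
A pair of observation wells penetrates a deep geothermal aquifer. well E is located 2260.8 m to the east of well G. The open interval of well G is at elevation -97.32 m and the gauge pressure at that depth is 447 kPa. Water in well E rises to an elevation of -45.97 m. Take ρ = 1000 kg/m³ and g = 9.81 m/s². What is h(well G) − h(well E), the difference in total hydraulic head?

Pressure head at well G: ψ = P/(ρg) = 447×1000 / (1000 × 9.81) = 45.57 m.
Total head at well G: h = z + ψ = -97.32 + 45.57 = -51.75 m.
Total head at well E: h = -45.97 m (water level in the piezometer is the total head).
Head difference: h(well G) − h(well E) = -51.75 − (-45.97) = -5.78 m.

Δh ≈ -5.78 m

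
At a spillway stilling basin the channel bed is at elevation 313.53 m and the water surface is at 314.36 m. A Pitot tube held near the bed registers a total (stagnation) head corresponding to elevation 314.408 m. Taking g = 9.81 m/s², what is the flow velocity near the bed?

Near the bed, under hydrostatic conditions, the piezometric head (z + ψ) equals the free-surface elevation, 314.36 m.
Velocity head = total − piezometric = 314.408 − 314.36 = 0.048 m.
v = √(2g·h_v) = √(2 × 9.81 × 0.048) = 0.970 m/s.

v ≈ 0.970 m/s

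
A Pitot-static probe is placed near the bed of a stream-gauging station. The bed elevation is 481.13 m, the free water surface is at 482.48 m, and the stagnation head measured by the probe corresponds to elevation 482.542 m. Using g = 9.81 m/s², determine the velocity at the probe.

Near the bed, under hydrostatic conditions, the piezometric head (z + ψ) equals the free-surface elevation, 482.48 m.
Velocity head = total − piezometric = 482.542 − 482.48 = 0.062 m.
v = √(2g·h_v) = √(2 × 9.81 × 0.062) = 1.10 m/s.

v ≈ 1.10 m/s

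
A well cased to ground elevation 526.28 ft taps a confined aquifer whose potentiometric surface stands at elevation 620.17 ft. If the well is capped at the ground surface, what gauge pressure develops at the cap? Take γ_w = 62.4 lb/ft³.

P ≈ 40.7 psi

Head above the cap: Δh = 620.17 − 526.28 = 93.89 ft.
P = γΔh/144 = 62.4 × 93.89 / 144 = 40.7 psi.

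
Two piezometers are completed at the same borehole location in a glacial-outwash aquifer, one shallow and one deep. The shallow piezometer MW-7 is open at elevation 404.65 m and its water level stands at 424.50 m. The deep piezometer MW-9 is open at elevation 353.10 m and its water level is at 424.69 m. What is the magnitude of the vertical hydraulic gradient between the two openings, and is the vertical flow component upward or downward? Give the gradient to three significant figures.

|i_v| ≈ 0.00369; vertical flow is upward

Total head at MW-7: h = 424.50 m (water level in the standpipe).
Total head at MW-9: h = 424.69 m.
Δh = h(MW-7) − h(MW-9) = 424.50 − 424.69 = -0.19 m.
Vertical separation Δz = 404.65 − 353.10 = 51.55 m.
|i_v| = |Δh| / Δz = 0.19 / 51.55 = 0.00369.
Head is higher in the deep piezometer, so vertical flow is upward (discharge condition).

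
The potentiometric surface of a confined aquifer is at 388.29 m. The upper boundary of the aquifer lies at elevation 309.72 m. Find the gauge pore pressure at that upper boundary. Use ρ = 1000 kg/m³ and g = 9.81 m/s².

P ≈ 771 kPa

Pressure head at the aquifer top: ψ = h − z = 388.29 − 309.72 = 78.57 m.
P = ρgψ = 1000 × 9.81 × 78.57 = 770772 Pa ≈ 771 kPa.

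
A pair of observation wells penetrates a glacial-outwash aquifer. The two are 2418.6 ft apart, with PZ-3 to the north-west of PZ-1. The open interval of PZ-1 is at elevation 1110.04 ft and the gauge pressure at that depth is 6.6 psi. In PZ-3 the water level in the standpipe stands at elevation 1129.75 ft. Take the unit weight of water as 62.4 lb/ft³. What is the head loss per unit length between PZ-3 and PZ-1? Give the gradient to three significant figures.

i ≈ 0.00185 ft/ft

Pressure head at PZ-1: ψ = 144·P/γ = 144 × 6.6 / 62.4 = 15.23 ft.
Total head at PZ-1: h = z + ψ = 1110.04 + 15.23 = 1125.27 ft.
Total head at PZ-3: h = 1129.75 ft (water level in the piezometer is the total head).
Head difference: h(PZ-1) − h(PZ-3) = 1125.27 − 1129.75 = -4.48 ft.
Hydraulic gradient: i = |Δh| / L = 4.48 / 2418.6 = 0.00185.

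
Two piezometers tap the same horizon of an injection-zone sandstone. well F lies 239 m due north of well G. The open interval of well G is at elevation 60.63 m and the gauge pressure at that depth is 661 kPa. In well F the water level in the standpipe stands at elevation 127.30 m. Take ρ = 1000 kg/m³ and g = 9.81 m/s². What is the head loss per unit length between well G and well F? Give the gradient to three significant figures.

Pressure head at well G: ψ = P/(ρg) = 661×1000 / (1000 × 9.81) = 67.38 m.
Total head at well G: h = z + ψ = 60.63 + 67.38 = 128.01 m.
Total head at well F: h = 127.30 m (water level in the piezometer is the total head).
Head difference: h(well G) − h(well F) = 128.01 − 127.30 = 0.71 m.
Hydraulic gradient: i = |Δh| / L = 0.71 / 239 = 0.00297.

i ≈ 0.00297 m/m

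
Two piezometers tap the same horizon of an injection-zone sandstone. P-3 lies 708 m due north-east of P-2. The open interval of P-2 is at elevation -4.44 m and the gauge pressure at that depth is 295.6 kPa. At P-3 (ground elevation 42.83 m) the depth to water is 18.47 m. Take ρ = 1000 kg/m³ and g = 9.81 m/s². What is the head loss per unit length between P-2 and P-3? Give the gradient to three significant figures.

Pressure head at P-2: ψ = P/(ρg) = 295.6×1000 / (1000 × 9.81) = 30.13 m.
Total head at P-2: h = z + ψ = -4.44 + 30.13 = 25.69 m.
Total head at P-3: h = 42.83 − 18.47 = 24.36 m.
Head difference: h(P-2) − h(P-3) = 25.69 − 24.36 = 1.33 m.
Hydraulic gradient: i = |Δh| / L = 1.33 / 708 = 0.00188.

i ≈ 0.00188 m/m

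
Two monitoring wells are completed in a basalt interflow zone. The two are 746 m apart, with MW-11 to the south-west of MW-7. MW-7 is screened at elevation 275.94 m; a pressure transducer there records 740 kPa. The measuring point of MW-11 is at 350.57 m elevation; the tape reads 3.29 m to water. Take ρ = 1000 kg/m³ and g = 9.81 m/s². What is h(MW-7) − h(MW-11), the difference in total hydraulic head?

Pressure head at MW-7: ψ = P/(ρg) = 740×1000 / (1000 × 9.81) = 75.43 m.
Total head at MW-7: h = z + ψ = 275.94 + 75.43 = 351.37 m.
Total head at MW-11: h = 350.57 − 3.29 = 347.28 m.
Head difference: h(MW-7) − h(MW-11) = 351.37 − 347.28 = 4.09 m.

Δh ≈ 4.09 m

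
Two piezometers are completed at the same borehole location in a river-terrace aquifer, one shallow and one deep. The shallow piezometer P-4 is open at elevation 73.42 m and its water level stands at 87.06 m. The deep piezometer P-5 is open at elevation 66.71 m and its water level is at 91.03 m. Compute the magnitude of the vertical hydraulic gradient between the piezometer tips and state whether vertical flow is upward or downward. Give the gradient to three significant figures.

Total head at P-4: h = 87.06 m (water level in the standpipe).
Total head at P-5: h = 91.03 m.
Δh = h(P-4) − h(P-5) = 87.06 − 91.03 = -3.97 m.
Vertical separation Δz = 73.42 − 66.71 = 6.71 m.
|i_v| = |Δh| / Δz = 3.97 / 6.71 = 0.592.
Head is higher in the deep piezometer, so vertical flow is upward (discharge condition).

|i_v| ≈ 0.592; vertical flow is upward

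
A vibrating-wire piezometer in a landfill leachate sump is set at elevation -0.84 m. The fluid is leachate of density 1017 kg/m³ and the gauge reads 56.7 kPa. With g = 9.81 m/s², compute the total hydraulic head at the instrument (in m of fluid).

h ≈ 4.84 m

ψ = P/(ρg) = 56.7×1000 / (1017 × 9.81) = 5.68 m.
h = z + ψ = -0.84 + 5.68 = 4.84 m.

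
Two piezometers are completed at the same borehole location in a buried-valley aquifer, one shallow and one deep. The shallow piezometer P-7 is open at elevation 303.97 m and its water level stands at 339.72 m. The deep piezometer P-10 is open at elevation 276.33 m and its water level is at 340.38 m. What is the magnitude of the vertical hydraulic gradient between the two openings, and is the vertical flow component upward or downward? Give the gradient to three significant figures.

|i_v| ≈ 0.0239; vertical flow is upward

Total head at P-7: h = 339.72 m (water level in the standpipe).
Total head at P-10: h = 340.38 m.
Δh = h(P-7) − h(P-10) = 339.72 − 340.38 = -0.66 m.
Vertical separation Δz = 303.97 − 276.33 = 27.64 m.
|i_v| = |Δh| / Δz = 0.66 / 27.64 = 0.0239.
Head is higher in the deep piezometer, so vertical flow is upward (discharge condition).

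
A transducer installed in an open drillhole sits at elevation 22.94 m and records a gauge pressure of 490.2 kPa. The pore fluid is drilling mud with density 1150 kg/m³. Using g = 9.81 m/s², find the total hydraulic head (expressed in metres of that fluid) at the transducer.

ψ = P/(ρg) = 490.2×1000 / (1150 × 9.81) = 43.45 m.
h = z + ψ = 22.94 + 43.45 = 66.39 m.

h ≈ 66.39 m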